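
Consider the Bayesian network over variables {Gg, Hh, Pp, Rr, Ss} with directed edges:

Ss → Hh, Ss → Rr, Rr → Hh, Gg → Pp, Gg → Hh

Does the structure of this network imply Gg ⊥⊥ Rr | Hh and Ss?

There are 2 undirected paths between Gg and Rr; checking each against the conditioning set {Hh, Ss}:
Path 1: Gg → Hh ← Ss → Rr
  Ss is a fork here and Ss is conditioned on, so the path is blocked at Ss.
Path 2: Gg → Hh ← Rr
  Hh is a collider and Hh is conditioned on, which opens it — no node blocks this path, so it is active.
Because an active path exists, Gg and Rr are not d-separated.

No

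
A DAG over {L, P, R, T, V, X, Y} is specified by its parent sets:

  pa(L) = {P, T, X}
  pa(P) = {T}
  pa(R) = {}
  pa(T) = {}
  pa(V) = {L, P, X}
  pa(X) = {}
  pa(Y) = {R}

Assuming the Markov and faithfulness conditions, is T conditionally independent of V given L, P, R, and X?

Yes — T and V are d-separated given {L, P, R, X}.

There are 6 undirected paths between T and V; checking each against the conditioning set {L, P, R, X}:
Path 1: T → P → V
  P is a chain here and P is conditioned on, so the path is blocked at P.
Path 2: T → P → L → V
  P is a chain here and P is conditioned on, so the path is blocked at P.
Path 3: T → P → L ← X → V
  P is a chain here and P is conditioned on, so the path is blocked at P.
Path 4: T → L ← P → V
  P is a fork here and P is conditioned on, so the path is blocked at P.
Path 5: T → L → V
  L is a chain here and L is conditioned on, so the path is blocked at L.
Path 6: T → L ← X → V
  X is a fork here and X is conditioned on, so the path is blocked at X.
All paths are blocked; T ⊥ V | {L, P, R, X} holds.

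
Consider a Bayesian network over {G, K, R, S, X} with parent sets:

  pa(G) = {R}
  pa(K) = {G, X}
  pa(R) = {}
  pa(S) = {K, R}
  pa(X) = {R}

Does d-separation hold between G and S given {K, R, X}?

Yes

Enumerating the 4 paths from G to S and testing each for blocking by {K, R, X}:
  1. G → K ← X ← R → S — K:collider[open]; X:chain[blocks]; R:fork[blocks] ⇒ blocked
  2. G → K → S — K:chain[blocks] ⇒ blocked
  3. G ← R → X → K → S — R:fork[blocks]; X:chain[blocks]; K:chain[blocks] ⇒ blocked
  4. G ← R → S — R:fork[blocks] ⇒ blocked
All paths are blocked; G ⊥ S | {K, R, X} holds.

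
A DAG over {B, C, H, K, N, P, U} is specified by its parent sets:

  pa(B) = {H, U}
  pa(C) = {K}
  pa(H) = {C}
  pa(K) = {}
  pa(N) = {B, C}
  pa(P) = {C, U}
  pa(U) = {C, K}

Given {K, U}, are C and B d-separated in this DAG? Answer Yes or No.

We examine all 5 paths between C and B:
Path 1: C → U → B
  U is a chain here and U is conditioned on, so the path is blocked at U.
Path 2: C → P ← U → B
  P is a collider here and neither P nor any of its descendants is conditioned on, so the collider stays closed — the path is blocked at P.
Path 3: C → H → B
  H is a chain and H is not conditioned on — no node blocks this path, so it is active.
Path 4: C ← K → U → B
  K is a fork here and K is conditioned on, so the path is blocked at K.
Path 5: C → N ← B
  N is a collider here and neither N nor any of its descendants is conditioned on, so the collider stays closed — the path is blocked at N.
Because an active path exists, C and B are not d-separated.

No — C and B are not d-separated given {K, U}.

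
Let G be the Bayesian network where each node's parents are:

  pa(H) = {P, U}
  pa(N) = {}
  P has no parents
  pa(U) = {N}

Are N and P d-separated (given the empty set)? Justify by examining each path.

Yes

The only undirected path from N to P is:
  1. N → U → H ← P — U:chain[open]; H:collider[blocks] ⇒ blocked
Every path is blocked, so N and P are d-separated given ∅.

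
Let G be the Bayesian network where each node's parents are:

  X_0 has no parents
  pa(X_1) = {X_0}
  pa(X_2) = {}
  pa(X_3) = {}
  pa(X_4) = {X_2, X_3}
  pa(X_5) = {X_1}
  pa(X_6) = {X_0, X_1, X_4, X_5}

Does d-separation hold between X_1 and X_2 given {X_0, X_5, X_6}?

Enumerating the 3 paths from X_1 to X_2 and testing each for blocking by {X_0, X_5, X_6}:
Path 1: X_1 → X_6 ← X_4 ← X_2
  X_6 is a collider and X_6 is conditioned on, which opens it; X_4 is a chain and X_4 is not conditioned on — no node blocks this path, so it is active.
Path 2: X_1 ← X_0 → X_6 ← X_4 ← X_2
  X_0 is a fork here and X_0 is conditioned on, so the path is blocked at X_0.
Path 3: X_1 → X_5 → X_6 ← X_4 ← X_2
  X_5 is a chain here and X_5 is conditioned on, so the path is blocked at X_5.
Since the path X_1 → X_6 ← X_4 ← X_2 is active, X_1 and X_2 are not d-separated given {X_0, X_5, X_6}.

No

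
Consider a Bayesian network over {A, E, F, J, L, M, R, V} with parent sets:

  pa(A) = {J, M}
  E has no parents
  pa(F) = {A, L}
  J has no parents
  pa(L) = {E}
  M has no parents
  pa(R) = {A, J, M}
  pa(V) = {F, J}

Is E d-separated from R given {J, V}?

There are 6 undirected paths between E and R; checking each against the conditioning set {J, V}:
Path 1: E → L → F ← A → R
  L is a chain and L is not conditioned on; F is a collider and its descendant V is conditioned on, which opens it; A is a fork and A is not conditioned on — no node blocks this path, so it is active.
Path 2: E → L → F ← A ← J → R
  J is a fork here and J is conditioned on, so the path is blocked at J.
Path 3: E → L → F ← A ← M → R
  L is a chain and L is not conditioned on; F is a collider and its descendant V is conditioned on, which opens it; A is a chain and A is not conditioned on; M is a fork and M is not conditioned on — no node blocks this path, so it is active.
Path 4: E → L → F → V ← J → A → R
  J is a fork here and J is conditioned on, so the path is blocked at J.
Path 5: E → L → F → V ← J → A ← M → R
  J is a fork here and J is conditioned on, so the path is blocked at J.
Path 6: E → L → F → V ← J → R
  J is a fork here and J is conditioned on, so the path is blocked at J.
Since the path E → L → F ← A → R is active, E and R are not d-separated given {J, V}.

No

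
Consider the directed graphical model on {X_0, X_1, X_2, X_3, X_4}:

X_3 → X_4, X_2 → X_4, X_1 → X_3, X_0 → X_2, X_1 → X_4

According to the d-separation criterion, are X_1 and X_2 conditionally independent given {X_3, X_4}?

We examine all 2 paths between X_1 and X_2:
Path 1: X_1 → X_3 → X_4 ← X_2
  X_3 is a chain here and X_3 is conditioned on, so the path is blocked at X_3.
Path 2: X_1 → X_4 ← X_2
  X_4 is a collider and X_4 is conditioned on, which opens it — no node blocks this path, so it is active.
Because an active path exists, X_1 and X_2 are not d-separated.

No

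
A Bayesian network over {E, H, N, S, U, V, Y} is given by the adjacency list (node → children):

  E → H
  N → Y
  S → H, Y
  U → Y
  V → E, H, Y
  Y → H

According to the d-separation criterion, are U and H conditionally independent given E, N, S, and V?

There are 4 undirected paths between U and H; checking each against the conditioning set {E, N, S, V}:
Path 1: U → Y ← V → E → H
  Y is a collider here and neither Y nor any of its descendants is conditioned on, so the collider stays closed — the path is blocked at Y.
Path 2: U → Y ← V → H
  Y is a collider here and neither Y nor any of its descendants is conditioned on, so the collider stays closed — the path is blocked at Y.
Path 3: U → Y → H
  Y is a chain and Y is not conditioned on — no node blocks this path, so it is active.
Path 4: U → Y ← S → H
  Y is a collider here and neither Y nor any of its descendants is conditioned on, so the collider stays closed — the path is blocked at Y.
Since the path U → Y → H is active, U and H are not d-separated given {E, N, S, V}.

No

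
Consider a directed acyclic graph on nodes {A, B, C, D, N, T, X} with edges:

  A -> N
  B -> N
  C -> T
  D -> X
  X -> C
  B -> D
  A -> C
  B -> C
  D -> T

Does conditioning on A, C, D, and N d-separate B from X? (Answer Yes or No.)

There are 6 undirected paths between B and X; checking each against the conditioning set {A, C, D, N}:
  1. B → D → X — D:chain[blocks] ⇒ blocked
  2. B → D → T ← C ← X — D:chain[blocks]; T:collider[blocks]; C:chain[blocks] ⇒ blocked
  3. B → C ← X — C:collider[open] ⇒ active
  4. B → C → T ← D → X — C:chain[blocks]; T:collider[blocks]; D:fork[blocks] ⇒ blocked
  5. B → N ← A → C ← X — N:collider[open]; A:fork[blocks]; C:collider[open] ⇒ blocked
  6. B → N ← A → C → T ← D → X — N:collider[open]; A:fork[blocks]; C:chain[blocks]; T:collider[blocks]; D:fork[blocks] ⇒ blocked
At least one path is unblocked, so d-separation fails.

No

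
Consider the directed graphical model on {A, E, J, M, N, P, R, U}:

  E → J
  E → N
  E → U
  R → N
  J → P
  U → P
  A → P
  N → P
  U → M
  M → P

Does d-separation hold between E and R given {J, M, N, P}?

No

4 paths connect E and R; each must be blocked for d-separation to hold:
  1. E → N ← R — N:collider[open] ⇒ active
  2. E → J → P ← N ← R — J:chain[blocks]; P:collider[open]; N:chain[blocks] ⇒ blocked
  3. E → U → M → P ← N ← R — U:chain[open]; M:chain[blocks]; P:collider[open]; N:chain[blocks] ⇒ blocked
  4. E → U → P ← N ← R — U:chain[open]; P:collider[open]; N:chain[blocks] ⇒ blocked
Because an active path exists, E and R are not d-separated.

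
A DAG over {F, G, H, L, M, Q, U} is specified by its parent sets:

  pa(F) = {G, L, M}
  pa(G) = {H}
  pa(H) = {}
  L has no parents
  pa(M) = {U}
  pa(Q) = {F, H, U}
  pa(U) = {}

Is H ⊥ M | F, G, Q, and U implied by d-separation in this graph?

We examine all 4 paths between H and M:
Path 1: H → G → F ← M
  G is a chain here and G is conditioned on, so the path is blocked at G.
Path 2: H → G → F → Q ← U → M
  G is a chain here and G is conditioned on, so the path is blocked at G.
Path 3: H → Q ← U → M
  U is a fork here and U is conditioned on, so the path is blocked at U.
Path 4: H → Q ← F ← M
  F is a chain here and F is conditioned on, so the path is blocked at F.
Every path is blocked, so H and M are d-separated given {F, G, Q, U}.

Yes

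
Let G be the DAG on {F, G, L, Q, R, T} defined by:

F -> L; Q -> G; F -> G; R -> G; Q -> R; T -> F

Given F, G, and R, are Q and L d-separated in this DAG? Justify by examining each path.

Yes — Q and L are d-separated given {F, G, R}.

There are 2 undirected paths between Q and L; checking each against the conditioning set {F, G, R}:
Path 1: Q → G ← F → L
  F is a fork here and F is conditioned on, so the path is blocked at F.
Path 2: Q → R → G ← F → L
  R is a chain here and R is conditioned on, so the path is blocked at R.
Every path is blocked, so Q and L are d-separated given {F, G, R}.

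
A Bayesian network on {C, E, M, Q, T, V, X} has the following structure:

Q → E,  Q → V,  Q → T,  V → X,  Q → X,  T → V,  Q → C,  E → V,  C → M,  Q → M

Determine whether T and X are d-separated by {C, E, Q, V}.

Yes

Enumerating the 6 paths from T to X and testing each for blocking by {C, E, Q, V}:
Path 1: T ← Q → X
  Q is a fork here and Q is conditioned on, so the path is blocked at Q.
Path 2: T ← Q → E → V → X
  Q is a fork here and Q is conditioned on, so the path is blocked at Q.
Path 3: T ← Q → V → X
  Q is a fork here and Q is conditioned on, so the path is blocked at Q.
Path 4: T → V → X
  V is a chain here and V is conditioned on, so the path is blocked at V.
Path 5: T → V ← Q → X
  Q is a fork here and Q is conditioned on, so the path is blocked at Q.
Path 6: T → V ← E ← Q → X
  E is a chain here and E is conditioned on, so the path is blocked at E.
Every path is blocked, so T and X are d-separated given {C, E, Q, V}.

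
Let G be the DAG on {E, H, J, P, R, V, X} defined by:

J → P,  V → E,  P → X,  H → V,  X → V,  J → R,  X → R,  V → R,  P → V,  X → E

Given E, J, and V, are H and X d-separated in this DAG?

No

There are 6 undirected paths between H and X; checking each against the conditioning set {E, J, V}:
  1. H → V → R ← J → P → X — V:chain[blocks]; R:collider[blocks]; J:fork[blocks]; P:chain[open] ⇒ blocked
  2. H → V → R ← X — V:chain[blocks]; R:collider[blocks] ⇒ blocked
  3. H → V ← P ← J → R ← X — V:collider[open]; P:chain[open]; J:fork[blocks]; R:collider[blocks] ⇒ blocked
  4. H → V ← P → X — V:collider[open]; P:fork[open] ⇒ active
  5. H → V ← X — V:collider[open] ⇒ active
  6. H → V → E ← X — V:chain[blocks]; E:collider[open] ⇒ blocked
Since the path H → V ← P → X is active, H and X are not d-separated given {E, J, V}.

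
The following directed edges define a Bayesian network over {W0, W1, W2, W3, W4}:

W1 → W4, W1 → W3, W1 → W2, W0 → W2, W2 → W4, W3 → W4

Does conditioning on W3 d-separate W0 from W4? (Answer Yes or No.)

There are 3 undirected paths between W0 and W4; checking each against the conditioning set {W3}:
Path 1: W0 → W2 ← W1 → W4
  W2 is a collider here and neither W2 nor any of its descendants is conditioned on, so the collider stays closed — the path is blocked at W2.
Path 2: W0 → W2 ← W1 → W3 → W4
  W2 is a collider here and neither W2 nor any of its descendants is conditioned on, so the collider stays closed — the path is blocked at W2.
Path 3: W0 → W2 → W4
  W2 is a chain and W2 is not conditioned on — no node blocks this path, so it is active.
At least one path is unblocked, so d-separation fails.

No — W0 and W4 are not d-separated given {W3}.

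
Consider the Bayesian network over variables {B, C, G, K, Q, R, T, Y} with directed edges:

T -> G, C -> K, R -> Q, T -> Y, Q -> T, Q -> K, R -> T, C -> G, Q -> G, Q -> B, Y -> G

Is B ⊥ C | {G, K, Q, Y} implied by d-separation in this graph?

6 paths connect B and C; each must be blocked for d-separation to hold:
  1. B ← Q → T → Y → G ← C — Q:fork[blocks]; T:chain[open]; Y:chain[blocks]; G:collider[open] ⇒ blocked
  2. B ← Q → T → G ← C — Q:fork[blocks]; T:chain[open]; G:collider[open] ⇒ blocked
  3. B ← Q ← R → T → Y → G ← C — Q:chain[blocks]; R:fork[open]; T:chain[open]; Y:chain[blocks]; G:collider[open] ⇒ blocked
  4. B ← Q ← R → T → G ← C — Q:chain[blocks]; R:fork[open]; T:chain[open]; G:collider[open] ⇒ blocked
  5. B ← Q → K ← C — Q:fork[blocks]; K:collider[open] ⇒ blocked
  6. B ← Q → G ← C — Q:fork[blocks]; G:collider[open] ⇒ blocked
Since every path is blocked, d-separation holds.

Yes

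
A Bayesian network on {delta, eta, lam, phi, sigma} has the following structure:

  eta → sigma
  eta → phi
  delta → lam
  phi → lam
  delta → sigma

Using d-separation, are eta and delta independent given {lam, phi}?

Yes

Enumerating the 2 paths from eta to delta and testing each for blocking by {lam, phi}:
  1. eta → phi → lam ← delta — phi:chain[blocks]; lam:collider[open] ⇒ blocked
  2. eta → sigma ← delta — sigma:collider[blocks] ⇒ blocked
All paths are blocked; eta ⊥ delta | {lam, phi} holds.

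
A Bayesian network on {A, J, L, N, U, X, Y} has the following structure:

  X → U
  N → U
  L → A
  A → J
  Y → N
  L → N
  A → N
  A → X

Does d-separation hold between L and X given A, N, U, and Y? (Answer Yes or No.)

4 paths connect L and X; each must be blocked for d-separation to hold:
Path 1: L → N ← A → X
  A is a fork here and A is conditioned on, so the path is blocked at A.
Path 2: L → N → U ← X
  N is a chain here and N is conditioned on, so the path is blocked at N.
Path 3: L → A → N → U ← X
  A is a chain here and A is conditioned on, so the path is blocked at A.
Path 4: L → A → X
  A is a chain here and A is conditioned on, so the path is blocked at A.
Every path is blocked, so L and X are d-separated given {A, N, U, Y}.

Yes — L and X are d-separated given {A, N, U, Y}.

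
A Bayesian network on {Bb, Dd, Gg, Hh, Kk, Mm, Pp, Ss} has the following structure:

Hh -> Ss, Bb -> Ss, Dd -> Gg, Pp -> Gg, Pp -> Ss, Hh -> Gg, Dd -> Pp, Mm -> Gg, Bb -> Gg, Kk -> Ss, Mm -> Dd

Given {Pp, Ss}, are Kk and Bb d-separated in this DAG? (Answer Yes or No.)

Enumerating the 5 paths from Kk to Bb and testing each for blocking by {Pp, Ss}:
Path 1: Kk → Ss ← Bb
  Ss is a collider and Ss is conditioned on, which opens it — no node blocks this path, so it is active.
Path 2: Kk → Ss ← Hh → Gg ← Bb
  Gg is a collider here and neither Gg nor any of its descendants is conditioned on, so the collider stays closed — the path is blocked at Gg.
Path 3: Kk → Ss ← Pp → Gg ← Bb
  Pp is a fork here and Pp is conditioned on, so the path is blocked at Pp.
Path 4: Kk → Ss ← Pp ← Dd → Gg ← Bb
  Pp is a chain here and Pp is conditioned on, so the path is blocked at Pp.
Path 5: Kk → Ss ← Pp ← Dd ← Mm → Gg ← Bb
  Pp is a chain here and Pp is conditioned on, so the path is blocked at Pp.
At least one path is unblocked, so d-separation fails.

No — Kk and Bb are not d-separated given {Pp, Ss}.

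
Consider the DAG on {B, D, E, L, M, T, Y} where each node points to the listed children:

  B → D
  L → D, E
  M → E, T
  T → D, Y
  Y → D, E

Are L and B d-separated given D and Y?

No

5 paths connect L and B; each must be blocked for d-separation to hold:
  1. L → E ← Y → D ← B — E:collider[blocks]; Y:fork[blocks]; D:collider[open] ⇒ blocked
  2. L → E ← Y ← T → D ← B — E:collider[blocks]; Y:chain[blocks]; T:fork[open]; D:collider[open] ⇒ blocked
  3. L → E ← M → T → Y → D ← B — E:collider[blocks]; M:fork[open]; T:chain[open]; Y:chain[blocks]; D:collider[open] ⇒ blocked
  4. L → E ← M → T → D ← B — E:collider[blocks]; M:fork[open]; T:chain[open]; D:collider[open] ⇒ blocked
  5. L → D ← B — D:collider[open] ⇒ active
Because an active path exists, L and B are not d-separated.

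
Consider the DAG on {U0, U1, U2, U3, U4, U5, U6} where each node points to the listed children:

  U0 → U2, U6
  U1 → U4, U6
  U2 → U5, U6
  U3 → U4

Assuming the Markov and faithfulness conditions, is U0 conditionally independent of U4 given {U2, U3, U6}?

No

There are 2 undirected paths between U0 and U4; checking each against the conditioning set {U2, U3, U6}:
Path 1: U0 → U6 ← U1 → U4
  U6 is a collider and U6 is conditioned on, which opens it; U1 is a fork and U1 is not conditioned on — no node blocks this path, so it is active.
Path 2: U0 → U2 → U6 ← U1 → U4
  U2 is a chain here and U2 is conditioned on, so the path is blocked at U2.
Because an active path exists, U0 and U4 are not d-separated.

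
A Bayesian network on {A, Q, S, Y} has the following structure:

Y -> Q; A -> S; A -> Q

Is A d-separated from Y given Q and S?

The only undirected path from A to Y is:
  1. A → Q ← Y — Q:collider[open] ⇒ active
Because an active path exists, A and Y are not d-separated.

No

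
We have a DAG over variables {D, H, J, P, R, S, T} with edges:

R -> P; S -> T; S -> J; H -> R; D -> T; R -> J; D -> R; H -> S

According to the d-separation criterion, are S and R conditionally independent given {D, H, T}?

Yes

3 paths connect S and R; each must be blocked for d-separation to hold:
Path 1: S → T ← D → R
  D is a fork here and D is conditioned on, so the path is blocked at D.
Path 2: S ← H → R
  H is a fork here and H is conditioned on, so the path is blocked at H.
Path 3: S → J ← R
  J is a collider here and neither J nor any of its descendants is conditioned on, so the collider stays closed — the path is blocked at J.
Since every path is blocked, d-separation holds.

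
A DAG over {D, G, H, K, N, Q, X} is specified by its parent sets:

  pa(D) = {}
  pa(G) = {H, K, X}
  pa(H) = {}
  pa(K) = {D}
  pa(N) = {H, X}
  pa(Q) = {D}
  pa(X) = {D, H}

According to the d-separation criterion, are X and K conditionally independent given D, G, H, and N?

4 paths connect X and K; each must be blocked for d-separation to hold:
  1. X ← D → K — D:fork[blocks] ⇒ blocked
  2. X ← H → G ← K — H:fork[blocks]; G:collider[open] ⇒ blocked
  3. X → N ← H → G ← K — N:collider[open]; H:fork[blocks]; G:collider[open] ⇒ blocked
  4. X → G ← K — G:collider[open] ⇒ active
At least one path is unblocked, so d-separation fails.

No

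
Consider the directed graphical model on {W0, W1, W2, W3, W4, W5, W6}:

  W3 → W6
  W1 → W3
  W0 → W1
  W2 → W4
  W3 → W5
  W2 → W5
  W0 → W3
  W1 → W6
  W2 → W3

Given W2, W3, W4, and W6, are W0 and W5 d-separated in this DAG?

Yes

Enumerating the 6 paths from W0 to W5 and testing each for blocking by {W2, W3, W4, W6}:
Path 1: W0 → W3 ← W2 → W5
  W2 is a fork here and W2 is conditioned on, so the path is blocked at W2.
Path 2: W0 → W3 → W5
  W3 is a chain here and W3 is conditioned on, so the path is blocked at W3.
Path 3: W0 → W1 → W3 ← W2 → W5
  W2 is a fork here and W2 is conditioned on, so the path is blocked at W2.
Path 4: W0 → W1 → W3 → W5
  W3 is a chain here and W3 is conditioned on, so the path is blocked at W3.
Path 5: W0 → W1 → W6 ← W3 ← W2 → W5
  W3 is a chain here and W3 is conditioned on, so the path is blocked at W3.
Path 6: W0 → W1 → W6 ← W3 → W5
  W3 is a fork here and W3 is conditioned on, so the path is blocked at W3.
Since every path is blocked, d-separation holds.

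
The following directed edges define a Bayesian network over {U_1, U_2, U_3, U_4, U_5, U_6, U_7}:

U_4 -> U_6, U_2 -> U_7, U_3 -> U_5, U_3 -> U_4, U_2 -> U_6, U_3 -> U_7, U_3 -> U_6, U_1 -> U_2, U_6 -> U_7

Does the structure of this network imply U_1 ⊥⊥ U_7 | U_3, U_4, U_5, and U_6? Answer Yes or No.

No

Enumerating the 4 paths from U_1 to U_7 and testing each for blocking by {U_3, U_4, U_5, U_6}:
Path 1: U_1 → U_2 → U_7
  U_2 is a chain and U_2 is not conditioned on — no node blocks this path, so it is active.
Path 2: U_1 → U_2 → U_6 → U_7
  U_6 is a chain here and U_6 is conditioned on, so the path is blocked at U_6.
Path 3: U_1 → U_2 → U_6 ← U_4 ← U_3 → U_7
  U_4 is a chain here and U_4 is conditioned on, so the path is blocked at U_4.
Path 4: U_1 → U_2 → U_6 ← U_3 → U_7
  U_3 is a fork here and U_3 is conditioned on, so the path is blocked at U_3.
At least one path is unblocked, so d-separation fails.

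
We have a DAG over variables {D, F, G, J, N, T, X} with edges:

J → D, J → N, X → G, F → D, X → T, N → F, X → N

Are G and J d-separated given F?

No

We examine all 2 paths between G and J:
Path 1: G ← X → N ← J
  X is a fork and X is not conditioned on; N is a collider and its descendant F is conditioned on, which opens it — no node blocks this path, so it is active.
Path 2: G ← X → N → F → D ← J
  F is a chain here and F is conditioned on, so the path is blocked at F.
At least one path is unblocked, so d-separation fails.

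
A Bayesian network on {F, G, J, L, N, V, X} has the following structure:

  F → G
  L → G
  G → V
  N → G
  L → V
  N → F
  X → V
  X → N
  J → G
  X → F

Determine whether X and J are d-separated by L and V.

There are 6 undirected paths between X and J; checking each against the conditioning set {L, V}:
  1. X → F → G ← J — F:chain[open]; G:collider[open] ⇒ active
  2. X → F ← N → G ← J — F:collider[open]; N:fork[open]; G:collider[open] ⇒ active
  3. X → V ← L → G ← J — V:collider[open]; L:fork[blocks]; G:collider[open] ⇒ blocked
  4. X → V ← G ← J — V:collider[open]; G:chain[open] ⇒ active
  5. X → N → F → G ← J — N:chain[open]; F:chain[open]; G:collider[open] ⇒ active
  6. X → N → G ← J — N:chain[open]; G:collider[open] ⇒ active
At least one path is unblocked, so d-separation fails.

No — X and J are not d-separated given {L, V}.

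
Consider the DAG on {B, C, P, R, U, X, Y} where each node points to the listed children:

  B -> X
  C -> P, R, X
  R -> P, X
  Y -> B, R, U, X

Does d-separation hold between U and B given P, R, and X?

No

5 paths connect U and B; each must be blocked for d-separation to hold:
Path 1: U ← Y → R ← C → X ← B
  Y is a fork and Y is not conditioned on; R is a collider and R is conditioned on, which opens it; C is a fork and C is not conditioned on; X is a collider and X is conditioned on, which opens it — no node blocks this path, so it is active.
Path 2: U ← Y → R → P ← C → X ← B
  R is a chain here and R is conditioned on, so the path is blocked at R.
Path 3: U ← Y → R → X ← B
  R is a chain here and R is conditioned on, so the path is blocked at R.
Path 4: U ← Y → X ← B
  Y is a fork and Y is not conditioned on; X is a collider and X is conditioned on, which opens it — no node blocks this path, so it is active.
Path 5: U ← Y → B
  Y is a fork and Y is not conditioned on — no node blocks this path, so it is active.
Since the path U ← Y → R ← C → X ← B is active, U and B are not d-separated given {P, R, X}.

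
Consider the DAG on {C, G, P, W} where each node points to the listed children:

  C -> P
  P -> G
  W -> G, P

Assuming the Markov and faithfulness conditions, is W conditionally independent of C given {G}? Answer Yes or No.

No

There are 2 undirected paths between W and C; checking each against the conditioning set {G}:
Path 1: W → P ← C
  P is a collider and its descendant G is conditioned on, which opens it — no node blocks this path, so it is active.
Path 2: W → G ← P ← C
  G is a collider and G is conditioned on, which opens it; P is a chain and P is not conditioned on — no node blocks this path, so it is active.
Since the path W → P ← C is active, W and C are not d-separated given {G}.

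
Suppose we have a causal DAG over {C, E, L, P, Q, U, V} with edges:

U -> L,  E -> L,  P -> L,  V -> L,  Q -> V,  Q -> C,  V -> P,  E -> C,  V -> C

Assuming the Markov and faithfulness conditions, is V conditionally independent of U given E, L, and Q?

No — V and U are not d-separated given {E, L, Q}.

We examine all 4 paths between V and U:
  1. V ← Q → C ← E → L ← U — Q:fork[blocks]; C:collider[blocks]; E:fork[blocks]; L:collider[open] ⇒ blocked
  2. V → C ← E → L ← U — C:collider[blocks]; E:fork[blocks]; L:collider[open] ⇒ blocked
  3. V → P → L ← U — P:chain[open]; L:collider[open] ⇒ active
  4. V → L ← U — L:collider[open] ⇒ active
Since the path V → P → L ← U is active, V and U are not d-separated given {E, L, Q}.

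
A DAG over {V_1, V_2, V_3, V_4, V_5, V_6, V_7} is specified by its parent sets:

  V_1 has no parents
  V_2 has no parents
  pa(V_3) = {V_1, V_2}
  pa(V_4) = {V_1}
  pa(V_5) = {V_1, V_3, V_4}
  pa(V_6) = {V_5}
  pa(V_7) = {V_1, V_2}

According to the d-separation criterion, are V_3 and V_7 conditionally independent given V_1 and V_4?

Enumerating the 4 paths from V_3 to V_7 and testing each for blocking by {V_1, V_4}:
  1. V_3 → V_5 ← V_1 → V_7 — V_5:collider[blocks]; V_1:fork[blocks] ⇒ blocked
  2. V_3 → V_5 ← V_4 ← V_1 → V_7 — V_5:collider[blocks]; V_4:chain[blocks]; V_1:fork[blocks] ⇒ blocked
  3. V_3 ← V_1 → V_7 — V_1:fork[blocks] ⇒ blocked
  4. V_3 ← V_2 → V_7 — V_2:fork[open] ⇒ active
Because an active path exists, V_3 and V_7 are not d-separated.

No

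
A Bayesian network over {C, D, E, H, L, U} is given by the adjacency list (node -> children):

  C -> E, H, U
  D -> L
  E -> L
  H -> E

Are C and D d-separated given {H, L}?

No

There are 2 undirected paths between C and D; checking each against the conditioning set {H, L}:
Path 1: C → H → E → L ← D
  H is a chain here and H is conditioned on, so the path is blocked at H.
Path 2: C → E → L ← D
  E is a chain and E is not conditioned on; L is a collider and L is conditioned on, which opens it — no node blocks this path, so it is active.
Because an active path exists, C and D are not d-separated.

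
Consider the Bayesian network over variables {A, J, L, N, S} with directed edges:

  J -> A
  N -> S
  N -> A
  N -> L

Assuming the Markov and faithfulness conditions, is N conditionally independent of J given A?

There is one path between N and J:
Path 1: N → A ← J
  A is a collider and A is conditioned on, which opens it — no node blocks this path, so it is active.
Since the path N → A ← J is active, N and J are not d-separated given {A}.

No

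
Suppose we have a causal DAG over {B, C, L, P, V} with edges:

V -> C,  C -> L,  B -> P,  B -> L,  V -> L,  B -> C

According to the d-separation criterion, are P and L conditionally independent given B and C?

Yes — P and L are d-separated given {B, C}.

We examine all 3 paths between P and L:
Path 1: P ← B → C → L
  B is a fork here and B is conditioned on, so the path is blocked at B.
Path 2: P ← B → C ← V → L
  B is a fork here and B is conditioned on, so the path is blocked at B.
Path 3: P ← B → L
  B is a fork here and B is conditioned on, so the path is blocked at B.
All paths are blocked; P ⊥ L | {B, C} holds.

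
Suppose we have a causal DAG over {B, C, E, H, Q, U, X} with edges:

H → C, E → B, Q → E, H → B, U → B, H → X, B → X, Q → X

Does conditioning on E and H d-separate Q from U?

Yes

We examine all 3 paths between Q and U:
Path 1: Q → X ← H → B ← U
  X is a collider here and neither X nor any of its descendants is conditioned on, so the collider stays closed — the path is blocked at X.
Path 2: Q → X ← B ← U
  X is a collider here and neither X nor any of its descendants is conditioned on, so the collider stays closed — the path is blocked at X.
Path 3: Q → E → B ← U
  E is a chain here and E is conditioned on, so the path is blocked at E.
Every path is blocked, so Q and U are d-separated given {E, H}.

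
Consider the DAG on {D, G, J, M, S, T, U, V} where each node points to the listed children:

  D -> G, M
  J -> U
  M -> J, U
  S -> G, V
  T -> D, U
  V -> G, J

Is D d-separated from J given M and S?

There are 6 undirected paths between D and J; checking each against the conditioning set {M, S}:
Path 1: D ← T → U ← J
  U is a collider here and neither U nor any of its descendants is conditioned on, so the collider stays closed — the path is blocked at U.
Path 2: D ← T → U ← M → J
  U is a collider here and neither U nor any of its descendants is conditioned on, so the collider stays closed — the path is blocked at U.
Path 3: D → G ← S → V → J
  G is a collider here and neither G nor any of its descendants is conditioned on, so the collider stays closed — the path is blocked at G.
Path 4: D → G ← V → J
  G is a collider here and neither G nor any of its descendants is conditioned on, so the collider stays closed — the path is blocked at G.
Path 5: D → M → J
  M is a chain here and M is conditioned on, so the path is blocked at M.
Path 6: D → M → U ← J
  M is a chain here and M is conditioned on, so the path is blocked at M.
Every path is blocked, so D and J are d-separated given {M, S}.

Yes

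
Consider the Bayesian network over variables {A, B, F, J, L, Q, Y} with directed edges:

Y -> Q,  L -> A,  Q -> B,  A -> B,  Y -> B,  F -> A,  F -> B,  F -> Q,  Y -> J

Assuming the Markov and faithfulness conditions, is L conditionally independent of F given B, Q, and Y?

No

Enumerating the 4 paths from L to F and testing each for blocking by {B, Q, Y}:
  1. L → A ← F — A:collider[open] ⇒ active
  2. L → A → B ← Y → Q ← F — A:chain[open]; B:collider[open]; Y:fork[blocks]; Q:collider[open] ⇒ blocked
  3. L → A → B ← F — A:chain[open]; B:collider[open] ⇒ active
  4. L → A → B ← Q ← F — A:chain[open]; B:collider[open]; Q:chain[blocks] ⇒ blocked
Because an active path exists, L and F are not d-separated.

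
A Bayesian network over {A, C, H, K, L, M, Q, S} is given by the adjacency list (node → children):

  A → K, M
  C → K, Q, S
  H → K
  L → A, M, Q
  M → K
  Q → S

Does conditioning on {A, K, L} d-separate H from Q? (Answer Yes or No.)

No — H and Q are not d-separated given {A, K, L}.

Enumerating the 6 paths from H to Q and testing each for blocking by {A, K, L}:
Path 1: H → K ← C → S ← Q
  S is a collider here and neither S nor any of its descendants is conditioned on, so the collider stays closed — the path is blocked at S.
Path 2: H → K ← C → Q
  K is a collider and K is conditioned on, which opens it; C is a fork and C is not conditioned on — no node blocks this path, so it is active.
Path 3: H → K ← A ← L → Q
  A is a chain here and A is conditioned on, so the path is blocked at A.
Path 4: H → K ← A → M ← L → Q
  A is a fork here and A is conditioned on, so the path is blocked at A.
Path 5: H → K ← M ← L → Q
  L is a fork here and L is conditioned on, so the path is blocked at L.
Path 6: H → K ← M ← A ← L → Q
  A is a chain here and A is conditioned on, so the path is blocked at A.
Because an active path exists, H and Q are not d-separated.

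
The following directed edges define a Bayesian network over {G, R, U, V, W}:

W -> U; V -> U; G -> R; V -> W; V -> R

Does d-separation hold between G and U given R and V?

There are 2 undirected paths between G and U; checking each against the conditioning set {R, V}:
Path 1: G → R ← V → W → U
  V is a fork here and V is conditioned on, so the path is blocked at V.
Path 2: G → R ← V → U
  V is a fork here and V is conditioned on, so the path is blocked at V.
All paths are blocked; G ⊥ U | {R, V} holds.

Yes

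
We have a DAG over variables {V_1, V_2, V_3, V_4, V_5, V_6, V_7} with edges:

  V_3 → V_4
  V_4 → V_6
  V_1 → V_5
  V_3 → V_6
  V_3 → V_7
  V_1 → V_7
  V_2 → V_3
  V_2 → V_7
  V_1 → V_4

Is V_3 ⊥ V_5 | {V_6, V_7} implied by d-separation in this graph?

Enumerating the 4 paths from V_3 to V_5 and testing each for blocking by {V_6, V_7}:
  1. V_3 → V_6 ← V_4 ← V_1 → V_5 — V_6:collider[open]; V_4:chain[open]; V_1:fork[open] ⇒ active
  2. V_3 → V_4 ← V_1 → V_5 — V_4:collider[open]; V_1:fork[open] ⇒ active
  3. V_3 ← V_2 → V_7 ← V_1 → V_5 — V_2:fork[open]; V_7:collider[open]; V_1:fork[open] ⇒ active
  4. V_3 → V_7 ← V_1 → V_5 — V_7:collider[open]; V_1:fork[open] ⇒ active
Because an active path exists, V_3 and V_5 are not d-separated.

No — V_3 and V_5 are not d-separated given {V_6, V_7}.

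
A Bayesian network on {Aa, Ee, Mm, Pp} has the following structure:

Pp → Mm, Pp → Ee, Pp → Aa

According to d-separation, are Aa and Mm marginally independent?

The only undirected path from Aa to Mm is:
Path 1: Aa ← Pp → Mm
  Pp is a fork and Pp is not conditioned on — no node blocks this path, so it is active.
Because an active path exists, Aa and Mm are not d-separated.

No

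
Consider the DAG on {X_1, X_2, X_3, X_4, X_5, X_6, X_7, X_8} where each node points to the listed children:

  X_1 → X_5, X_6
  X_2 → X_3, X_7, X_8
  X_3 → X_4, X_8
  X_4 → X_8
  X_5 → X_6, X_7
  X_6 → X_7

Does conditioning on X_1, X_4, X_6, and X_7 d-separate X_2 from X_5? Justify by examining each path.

No

We examine all 3 paths between X_2 and X_5:
  1. X_2 → X_7 ← X_5 — X_7:collider[open] ⇒ active
  2. X_2 → X_7 ← X_6 ← X_1 → X_5 — X_7:collider[open]; X_6:chain[blocks]; X_1:fork[blocks] ⇒ blocked
  3. X_2 → X_7 ← X_6 ← X_5 — X_7:collider[open]; X_6:chain[blocks] ⇒ blocked
Because an active path exists, X_2 and X_5 are not d-separated.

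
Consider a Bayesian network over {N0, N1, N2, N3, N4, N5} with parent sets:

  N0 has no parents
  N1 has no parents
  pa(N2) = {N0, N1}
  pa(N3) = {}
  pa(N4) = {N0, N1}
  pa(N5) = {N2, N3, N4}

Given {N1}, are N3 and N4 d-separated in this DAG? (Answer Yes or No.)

Yes

Enumerating the 3 paths from N3 to N4 and testing each for blocking by {N1}:
Path 1: N3 → N5 ← N4
  N5 is a collider here and neither N5 nor any of its descendants is conditioned on, so the collider stays closed — the path is blocked at N5.
Path 2: N3 → N5 ← N2 ← N0 → N4
  N5 is a collider here and neither N5 nor any of its descendants is conditioned on, so the collider stays closed — the path is blocked at N5.
Path 3: N3 → N5 ← N2 ← N1 → N4
  N5 is a collider here and neither N5 nor any of its descendants is conditioned on, so the collider stays closed — the path is blocked at N5.
All paths are blocked; N3 ⊥ N4 | {N1} holds.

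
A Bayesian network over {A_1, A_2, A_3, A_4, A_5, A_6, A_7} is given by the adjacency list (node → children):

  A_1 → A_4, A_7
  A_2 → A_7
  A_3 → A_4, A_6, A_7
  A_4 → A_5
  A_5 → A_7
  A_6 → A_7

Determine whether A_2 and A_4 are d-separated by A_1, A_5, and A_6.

Yes — A_2 and A_4 are d-separated given {A_1, A_5, A_6}.

Enumerating the 4 paths from A_2 to A_4 and testing each for blocking by {A_1, A_5, A_6}:
Path 1: A_2 → A_7 ← A_6 ← A_3 → A_4
  A_7 is a collider here and neither A_7 nor any of its descendants is conditioned on, so the collider stays closed — the path is blocked at A_7.
Path 2: A_2 → A_7 ← A_5 ← A_4
  A_7 is a collider here and neither A_7 nor any of its descendants is conditioned on, so the collider stays closed — the path is blocked at A_7.
Path 3: A_2 → A_7 ← A_1 → A_4
  A_7 is a collider here and neither A_7 nor any of its descendants is conditioned on, so the collider stays closed — the path is blocked at A_7.
Path 4: A_2 → A_7 ← A_3 → A_4
  A_7 is a collider here and neither A_7 nor any of its descendants is conditioned on, so the collider stays closed — the path is blocked at A_7.
All paths are blocked; A_2 ⊥ A_4 | {A_1, A_5, A_6} holds.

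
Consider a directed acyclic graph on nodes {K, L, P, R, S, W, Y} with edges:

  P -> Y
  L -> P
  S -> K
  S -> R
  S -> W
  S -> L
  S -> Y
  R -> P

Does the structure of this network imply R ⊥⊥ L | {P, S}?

There are 4 undirected paths between R and L; checking each against the conditioning set {P, S}:
Path 1: R → P ← L
  P is a collider and P is conditioned on, which opens it — no node blocks this path, so it is active.
Path 2: R → P → Y ← S → L
  P is a chain here and P is conditioned on, so the path is blocked at P.
Path 3: R ← S → L
  S is a fork here and S is conditioned on, so the path is blocked at S.
Path 4: R ← S → Y ← P ← L
  S is a fork here and S is conditioned on, so the path is blocked at S.
Because an active path exists, R and L are not d-separated.

No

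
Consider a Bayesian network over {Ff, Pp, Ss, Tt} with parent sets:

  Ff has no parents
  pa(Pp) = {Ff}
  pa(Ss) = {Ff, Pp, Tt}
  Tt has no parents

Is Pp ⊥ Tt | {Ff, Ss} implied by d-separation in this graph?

No

We examine all 2 paths between Pp and Tt:
Path 1: Pp → Ss ← Tt
  Ss is a collider and Ss is conditioned on, which opens it — no node blocks this path, so it is active.
Path 2: Pp ← Ff → Ss ← Tt
  Ff is a fork here and Ff is conditioned on, so the path is blocked at Ff.
Because an active path exists, Pp and Tt are not d-separated.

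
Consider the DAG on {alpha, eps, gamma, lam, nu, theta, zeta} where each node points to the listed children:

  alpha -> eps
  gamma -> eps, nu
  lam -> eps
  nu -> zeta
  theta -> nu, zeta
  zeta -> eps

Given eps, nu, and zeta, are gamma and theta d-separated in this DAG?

No

Enumerating the 4 paths from gamma to theta and testing each for blocking by {eps, nu, zeta}:
  1. gamma → eps ← zeta ← theta — eps:collider[open]; zeta:chain[blocks] ⇒ blocked
  2. gamma → eps ← zeta ← nu ← theta — eps:collider[open]; zeta:chain[blocks]; nu:chain[blocks] ⇒ blocked
  3. gamma → nu → zeta ← theta — nu:chain[blocks]; zeta:collider[open] ⇒ blocked
  4. gamma → nu ← theta — nu:collider[open] ⇒ active
Since the path gamma → nu ← theta is active, gamma and theta are not d-separated given {eps, nu, zeta}.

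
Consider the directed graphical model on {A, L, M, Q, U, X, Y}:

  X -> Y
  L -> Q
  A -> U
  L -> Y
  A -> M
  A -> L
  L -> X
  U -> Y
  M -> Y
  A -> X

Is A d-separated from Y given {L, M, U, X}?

Yes — A and Y are d-separated given {L, M, U, X}.

Enumerating the 6 paths from A to Y and testing each for blocking by {L, M, U, X}:
Path 1: A → X ← L → Y
  L is a fork here and L is conditioned on, so the path is blocked at L.
Path 2: A → X → Y
  X is a chain here and X is conditioned on, so the path is blocked at X.
Path 3: A → U → Y
  U is a chain here and U is conditioned on, so the path is blocked at U.
Path 4: A → M → Y
  M is a chain here and M is conditioned on, so the path is blocked at M.
Path 5: A → L → X → Y
  L is a chain here and L is conditioned on, so the path is blocked at L.
Path 6: A → L → Y
  L is a chain here and L is conditioned on, so the path is blocked at L.
Since every path is blocked, d-separation holds.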